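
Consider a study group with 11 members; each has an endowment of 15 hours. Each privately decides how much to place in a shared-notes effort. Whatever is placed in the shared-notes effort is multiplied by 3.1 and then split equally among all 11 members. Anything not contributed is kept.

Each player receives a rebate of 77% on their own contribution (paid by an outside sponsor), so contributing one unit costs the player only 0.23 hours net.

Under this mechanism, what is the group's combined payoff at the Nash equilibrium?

Under the mechanism each unit contributed yields (3.1/11) / 0.23 = 1.2253 back to its contributor per unit of net cost, which exceeds 1, making full contribution the dominant choice for everyone.
At the Nash equilibrium everyone contributes 15. Group total payoff = 11 × (15 × 0.77 + 3.1 × 15) = 638.55.

638.55 hours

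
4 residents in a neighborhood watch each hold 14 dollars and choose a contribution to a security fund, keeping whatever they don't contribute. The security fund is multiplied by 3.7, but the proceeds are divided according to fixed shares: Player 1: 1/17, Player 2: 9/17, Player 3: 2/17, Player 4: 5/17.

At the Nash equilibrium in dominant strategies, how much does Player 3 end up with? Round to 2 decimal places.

Each unit j contributes comes back to j as 3.7 × (j's share), so j prefers to contribute only if that share exceeds 1/3.7 = 0.2703; otherwise keeping the unit dominates.
Player 2 and Player 4 are above the threshold, contributing 14 each; the remaining 2 contribute 0. Total contributed: 28.
Player 3 keeps 14 and receives 3.7 × 28 × 2/17 = 12.19 from the security fund, for a payoff of 26.19.

26.19 dollars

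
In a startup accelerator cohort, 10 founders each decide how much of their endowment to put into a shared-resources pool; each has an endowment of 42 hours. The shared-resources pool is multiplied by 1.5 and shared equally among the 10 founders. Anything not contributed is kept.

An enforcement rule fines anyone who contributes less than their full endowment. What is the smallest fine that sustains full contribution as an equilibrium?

35.70 hours

Given the others contribute fully, the best deviation is to contribute 0 (any partial contribution still incurs the fine and gives up units whose private return 0.1500 is below 1).
Deviating from 42 to 0 saves 42 hours but forfeits the deviator's share of the drop in the shared-resources pool: 1.5/10 × 42 = 6.30.
So the deviation gain is 42 − 6.30 = 35.70, and the fine must be at least 35.70 hours to wipe it out.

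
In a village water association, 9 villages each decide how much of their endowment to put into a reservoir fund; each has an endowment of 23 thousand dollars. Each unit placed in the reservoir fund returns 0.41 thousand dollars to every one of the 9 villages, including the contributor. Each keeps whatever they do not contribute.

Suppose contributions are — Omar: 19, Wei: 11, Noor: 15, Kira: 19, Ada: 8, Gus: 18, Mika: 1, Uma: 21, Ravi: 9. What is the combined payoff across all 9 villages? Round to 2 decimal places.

Total contributed: 19 + 11 + 15 + 19 + 8 + 18 + 1 + 21 + 9 = 121; total kept: 9 × 23 − 121 = 86.
The reservoir fund pays out 0.41 × 9 × 121 = 446.49 in aggregate.
Group total = 86 + 446.49 = 532.49.

532.49 thousand dollars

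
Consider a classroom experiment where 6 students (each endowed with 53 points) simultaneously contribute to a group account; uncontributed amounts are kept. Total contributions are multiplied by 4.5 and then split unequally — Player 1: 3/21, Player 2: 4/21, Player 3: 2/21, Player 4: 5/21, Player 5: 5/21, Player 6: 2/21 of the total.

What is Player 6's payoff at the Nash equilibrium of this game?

98.43 points

Player j's private return per contributed unit is 4.5 × (j's share). Contributing is weakly dominant for j when that share is at least 1/4.5 = 0.2222, and contributing 0 is dominant otherwise.
Player 4 and Player 5 clear that bar, contributing 53 each; the remaining 4 contribute 0. Total contributed: 106.
Player 6 keeps 53 and receives 4.5 × 106 × 2/21 = 45.43 from the group account, for a payoff of 98.43.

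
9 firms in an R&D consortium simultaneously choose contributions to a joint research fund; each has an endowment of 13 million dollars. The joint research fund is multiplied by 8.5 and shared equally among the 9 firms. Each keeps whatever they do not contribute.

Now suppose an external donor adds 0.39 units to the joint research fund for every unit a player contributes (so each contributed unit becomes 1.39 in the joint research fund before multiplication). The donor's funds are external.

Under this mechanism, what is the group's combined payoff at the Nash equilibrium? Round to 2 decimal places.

1382.36 million dollars

With the mechanism, a contributed unit returns 8.5 × 1.39 / 9 = 1.3128 per unit of net cost to the contributor — now above 1 — so contributing fully is weakly dominant for every player.
So the Nash equilibrium is full contribution by all 9; the group earns 8.5 × 1.39 × 117 = 1382.36.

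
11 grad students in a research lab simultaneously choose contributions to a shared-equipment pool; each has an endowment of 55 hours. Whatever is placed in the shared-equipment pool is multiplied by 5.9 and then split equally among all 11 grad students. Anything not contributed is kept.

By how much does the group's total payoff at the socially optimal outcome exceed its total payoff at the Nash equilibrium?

2964.50 hours

Each contributed unit returns 5.9/11 = 0.5364 to its contributor — below 1 — so contributing 0 is dominant for every player. At the Nash equilibrium everyone keeps their 55, and the group total is 11 × 55 = 605.
Each contributed unit returns 5.900 to the group as a whole (0.5364 to each of 11 players), which exceeds 1, so the social optimum is full contribution: group total = 5.900 × 605 = 3569.50.
Efficiency loss = 3569.50 − 605 = 2964.50.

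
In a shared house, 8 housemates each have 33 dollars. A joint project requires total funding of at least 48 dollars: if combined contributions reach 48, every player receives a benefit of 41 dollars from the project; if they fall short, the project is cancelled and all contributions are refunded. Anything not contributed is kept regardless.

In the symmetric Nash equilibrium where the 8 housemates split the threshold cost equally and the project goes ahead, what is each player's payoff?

Equal share of the threshold: 48/8 = 6.
At this profile no one gains by cutting their contribution: any cut drops the total below 48, the project is cancelled, contributions are refunded, and the deviator ends with 33, which is less than 33 − 6 + 41 = 68. Contributing more than 6 just wastes the excess. So contributing exactly 6 is a best response.
Each player's payoff: 33 − 6 + 41 = 68.

68 dollars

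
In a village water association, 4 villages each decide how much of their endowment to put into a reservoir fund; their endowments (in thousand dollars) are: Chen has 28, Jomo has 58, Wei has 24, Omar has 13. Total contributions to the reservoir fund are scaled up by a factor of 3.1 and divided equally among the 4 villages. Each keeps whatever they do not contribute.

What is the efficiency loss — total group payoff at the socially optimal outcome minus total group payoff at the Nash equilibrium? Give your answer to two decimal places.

258.30 thousand dollars

The private return per contributed unit is 3.1/4 = 0.7750 < 1 for every player regardless of endowment, so the Nash equilibrium is zero contribution and the group total is Σ E_j = 28 + 58 + 24 + 13 = 123.
Each contributed unit returns 3.100 to the group, so the social optimum is full contribution by everyone: group total = 3.100 × 123 = 381.30.
Efficiency loss = (3.100 − 1) × 123 = 258.30.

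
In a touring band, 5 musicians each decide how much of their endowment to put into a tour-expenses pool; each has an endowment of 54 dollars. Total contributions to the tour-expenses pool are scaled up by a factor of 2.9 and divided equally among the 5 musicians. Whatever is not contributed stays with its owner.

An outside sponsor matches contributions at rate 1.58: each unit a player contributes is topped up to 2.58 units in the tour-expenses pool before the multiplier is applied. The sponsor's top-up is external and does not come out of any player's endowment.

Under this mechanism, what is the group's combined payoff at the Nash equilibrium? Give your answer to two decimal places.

Under the mechanism each unit contributed yields 2.9 × 2.58 / 5 = 1.4964 back to its contributor per unit of net cost, which exceeds 1, making full contribution the dominant choice for everyone.
So the Nash equilibrium is full contribution by all 5; the group earns 2.9 × 2.58 × 270 = 2020.14.

2020.14 dollars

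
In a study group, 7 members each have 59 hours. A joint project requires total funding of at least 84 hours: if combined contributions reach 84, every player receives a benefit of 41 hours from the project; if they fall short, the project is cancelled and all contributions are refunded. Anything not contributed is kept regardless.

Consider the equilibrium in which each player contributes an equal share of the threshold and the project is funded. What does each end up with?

Equal share of the threshold: 84/7 = 12.
At this profile no one gains by cutting their contribution: any cut drops the total below 84, the project is cancelled, contributions are refunded, and the deviator ends with 59, which is less than 59 − 12 + 41 = 88. Contributing more than 12 just wastes the excess. So contributing exactly 12 is a best response.
Each player's payoff: 59 − 12 + 41 = 88.

88 hours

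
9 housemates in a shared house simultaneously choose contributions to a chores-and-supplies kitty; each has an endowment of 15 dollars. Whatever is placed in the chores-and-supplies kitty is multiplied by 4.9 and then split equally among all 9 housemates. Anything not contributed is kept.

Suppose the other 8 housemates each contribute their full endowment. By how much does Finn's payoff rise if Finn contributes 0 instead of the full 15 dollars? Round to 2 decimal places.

6.83 dollars

Switching from a contribution of 15 to 0 lets Finn keep an extra 15 dollars, but lowers the chores-and-supplies kitty by 15, which costs Finn their own share of that drop: 4.9/9 × 15 = 8.17.
Net gain = 15 − 8.17 = 6.83. The private return per contributed unit (0.5444) is below 1, so free-riding is indeed the best response regardless of what the others do.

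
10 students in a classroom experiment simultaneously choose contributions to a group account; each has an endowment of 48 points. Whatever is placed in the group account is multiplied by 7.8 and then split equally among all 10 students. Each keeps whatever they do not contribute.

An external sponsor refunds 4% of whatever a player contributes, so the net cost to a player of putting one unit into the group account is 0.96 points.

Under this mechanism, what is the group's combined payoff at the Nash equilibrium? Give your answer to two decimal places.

480.00 points

The effective private return is (7.8/10) / 0.96 = 0.8125, which is still under 1, so the mechanism doesn't change anyone's dominant strategy: zero contribution.
Everyone keeps their endowment and the group total is 10 × 48 = 480.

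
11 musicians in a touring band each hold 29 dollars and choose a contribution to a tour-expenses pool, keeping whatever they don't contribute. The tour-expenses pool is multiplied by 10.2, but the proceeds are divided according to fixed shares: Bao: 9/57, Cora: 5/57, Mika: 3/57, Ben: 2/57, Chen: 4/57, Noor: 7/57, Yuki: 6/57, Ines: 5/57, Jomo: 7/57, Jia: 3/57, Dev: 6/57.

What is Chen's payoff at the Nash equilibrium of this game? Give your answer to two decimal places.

132.79 dollars

A player with share s gets back 10.2·s per unit contributed, so full contribution is dominant for anyone with s > 1/10.2 = 0.0980 and zero contribution is dominant for anyone below.
Bao, Noor, Yuki, Jomo and Dev are above the threshold, contributing 29 each; the remaining 6 contribute 0. Total contributed: 145.
Chen keeps 29 and receives 10.2 × 145 × 4/57 = 103.79 from the tour-expenses pool, for a payoff of 132.79.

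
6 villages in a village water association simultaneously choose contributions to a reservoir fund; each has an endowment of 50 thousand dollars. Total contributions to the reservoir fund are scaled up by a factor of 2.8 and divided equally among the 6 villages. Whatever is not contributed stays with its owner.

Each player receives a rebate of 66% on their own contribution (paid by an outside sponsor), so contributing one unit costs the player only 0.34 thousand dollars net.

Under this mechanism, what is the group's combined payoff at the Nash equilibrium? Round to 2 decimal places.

The effective private return per unit is now (2.8/6) / 0.34 = 1.3725 > 1, so every player's dominant strategy flips to full contribution.
So the Nash equilibrium is full contribution by all 6; the group earns 6 × (50 × 0.66 + 2.8 × 50) = 1038.00.

1038.00 thousand dollars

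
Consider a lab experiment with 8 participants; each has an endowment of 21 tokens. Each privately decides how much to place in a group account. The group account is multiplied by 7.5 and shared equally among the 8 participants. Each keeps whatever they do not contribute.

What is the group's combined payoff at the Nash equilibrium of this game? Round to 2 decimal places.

168.00 tokens

Each contributed unit returns 7.5/8 = 0.9375 to its contributor — below 1 — so contributing 0 is dominant for every player. At the Nash equilibrium everyone keeps their 21, and the group total is 8 × 21 = 168.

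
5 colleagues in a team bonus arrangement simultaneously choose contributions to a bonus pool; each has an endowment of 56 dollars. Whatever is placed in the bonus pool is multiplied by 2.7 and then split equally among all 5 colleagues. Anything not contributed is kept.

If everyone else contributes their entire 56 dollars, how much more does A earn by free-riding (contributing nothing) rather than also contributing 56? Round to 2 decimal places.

25.76 dollars

Switching from a contribution of 56 to 0 lets A keep an extra 56 dollars, but lowers the bonus pool by 56, which costs A their own share of that drop: 2.7/5 × 56 = 30.24.
Net gain = 56 − 30.24 = 25.76. The private return per contributed unit (0.5400) is below 1, so free-riding is indeed the best response regardless of what the others do.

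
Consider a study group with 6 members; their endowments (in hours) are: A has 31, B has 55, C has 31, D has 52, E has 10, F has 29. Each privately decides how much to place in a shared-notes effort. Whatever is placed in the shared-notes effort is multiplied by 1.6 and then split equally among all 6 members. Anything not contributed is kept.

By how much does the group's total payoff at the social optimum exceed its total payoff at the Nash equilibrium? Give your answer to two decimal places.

124.80 hours

The private return per contributed unit is 1.6/6 = 0.2667 < 1 for every player regardless of endowment, so the Nash equilibrium is zero contribution and the group total is Σ E_j = 31 + 55 + 31 + 52 + 10 + 29 = 208.
Each contributed unit returns 1.600 to the group, so the social optimum is full contribution by everyone: group total = 1.600 × 208 = 332.80.
Efficiency loss = (1.600 − 1) × 208 = 124.80.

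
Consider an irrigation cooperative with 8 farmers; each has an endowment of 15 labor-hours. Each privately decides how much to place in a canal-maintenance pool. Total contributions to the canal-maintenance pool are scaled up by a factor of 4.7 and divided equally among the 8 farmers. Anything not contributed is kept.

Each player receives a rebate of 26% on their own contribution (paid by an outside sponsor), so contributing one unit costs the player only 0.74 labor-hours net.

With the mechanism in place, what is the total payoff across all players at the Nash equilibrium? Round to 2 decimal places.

The effective private return is (4.7/8) / 0.74 = 0.7939, which is still under 1, so the mechanism doesn't change anyone's dominant strategy: zero contribution.
At the Nash equilibrium no one contributes; group total payoff = 8 × 15 = 120.

120.00 labor-hours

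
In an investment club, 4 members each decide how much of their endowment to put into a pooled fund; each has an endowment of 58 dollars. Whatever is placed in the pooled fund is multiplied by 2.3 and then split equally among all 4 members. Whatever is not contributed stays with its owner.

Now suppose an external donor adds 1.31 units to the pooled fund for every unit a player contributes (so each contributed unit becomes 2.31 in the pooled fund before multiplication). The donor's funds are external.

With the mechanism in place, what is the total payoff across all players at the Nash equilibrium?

1232.62 dollars

The effective private return per unit is now 2.3 × 2.31 / 4 = 1.3283 > 1, so every player's dominant strategy flips to full contribution.
At the Nash equilibrium everyone contributes 58. Group total payoff = 2.3 × 2.31 × 232 = 1232.62.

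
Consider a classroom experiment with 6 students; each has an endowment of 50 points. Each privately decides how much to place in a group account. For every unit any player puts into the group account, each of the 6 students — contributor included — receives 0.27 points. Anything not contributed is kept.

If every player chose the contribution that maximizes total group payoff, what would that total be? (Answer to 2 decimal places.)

486.00 points

Each contributed unit returns 1.620 to the group as a whole (0.27 to each of 6 players), which exceeds 1, so the social optimum is full contribution: group total = 1.620 × 300 = 486.00.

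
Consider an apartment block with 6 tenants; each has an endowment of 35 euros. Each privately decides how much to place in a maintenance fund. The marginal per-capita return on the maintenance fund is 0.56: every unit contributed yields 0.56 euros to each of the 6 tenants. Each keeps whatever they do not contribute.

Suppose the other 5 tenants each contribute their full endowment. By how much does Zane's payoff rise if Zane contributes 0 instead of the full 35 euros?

Switching from a contribution of 35 to 0 lets Zane keep an extra 35 euros, but lowers the maintenance fund by 35, which costs Zane their own share of that drop: 0.56 × 35 = 19.60.
Net gain = 35 − 19.60 = 15.40. The private return per contributed unit (0.56) is below 1, so free-riding is indeed the best response regardless of what the others do.

15.40 euros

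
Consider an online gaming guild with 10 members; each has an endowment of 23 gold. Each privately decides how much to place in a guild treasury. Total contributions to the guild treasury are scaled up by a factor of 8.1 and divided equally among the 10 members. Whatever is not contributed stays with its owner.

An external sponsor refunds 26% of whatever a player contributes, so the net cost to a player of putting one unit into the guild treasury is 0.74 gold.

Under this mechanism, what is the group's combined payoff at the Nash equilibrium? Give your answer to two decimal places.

1922.80 gold

With the mechanism, a contributed unit returns (8.1/10) / 0.74 = 1.0946 per unit of net cost to the contributor — now above 1 — so contributing fully is weakly dominant for every player.
So the Nash equilibrium is full contribution by all 10; the group earns 10 × (23 × 0.26 + 8.1 × 23) = 1922.80.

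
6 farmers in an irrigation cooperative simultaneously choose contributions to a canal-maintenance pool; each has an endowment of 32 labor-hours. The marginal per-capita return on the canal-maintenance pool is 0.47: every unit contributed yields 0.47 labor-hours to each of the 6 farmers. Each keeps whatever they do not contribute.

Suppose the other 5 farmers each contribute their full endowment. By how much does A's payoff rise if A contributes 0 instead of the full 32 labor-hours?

16.96 labor-hours

Switching from a contribution of 32 to 0 lets A keep an extra 32 labor-hours, but lowers the canal-maintenance pool by 32, which costs A their own share of that drop: 0.47 × 32 = 15.04.
Net gain = 32 − 15.04 = 16.96. The private return per contributed unit (0.47) is below 1, so free-riding is indeed the best response regardless of what the others do.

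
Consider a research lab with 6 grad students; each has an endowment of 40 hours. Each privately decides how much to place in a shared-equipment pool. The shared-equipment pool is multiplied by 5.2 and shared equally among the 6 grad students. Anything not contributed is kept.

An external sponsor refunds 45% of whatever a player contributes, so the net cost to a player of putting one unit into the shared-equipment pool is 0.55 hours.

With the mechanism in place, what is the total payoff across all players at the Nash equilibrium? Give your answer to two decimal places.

The effective private return per unit is now (5.2/6) / 0.55 = 1.5758 > 1, so every player's dominant strategy flips to full contribution.
So the Nash equilibrium is full contribution by all 6; the group earns 6 × (40 × 0.45 + 5.2 × 40) = 1356.00.

1356.00 hours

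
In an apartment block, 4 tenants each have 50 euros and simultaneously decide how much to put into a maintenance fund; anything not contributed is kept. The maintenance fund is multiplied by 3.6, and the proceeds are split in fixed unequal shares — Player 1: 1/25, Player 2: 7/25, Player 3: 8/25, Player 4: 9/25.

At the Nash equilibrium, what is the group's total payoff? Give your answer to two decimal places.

Player j's private return per contributed unit is 3.6 × (j's share). Contributing is weakly dominant for j when that share is at least 1/3.6 = 0.2778, and contributing 0 is dominant otherwise.
Player 2, Player 3 and Player 4 clear that bar, contributing 50 each; the remaining 1 contribute 0. Total contributed: 150.
The maintenance fund pays out 3.6 × 150 = 540.00 in total (split across the unequal shares, but the aggregate is all that matters for the group sum).
The 1 free-riders keep 50 each, adding 50. Group total = 50 + 540.00 = 590.00.

590.00 euros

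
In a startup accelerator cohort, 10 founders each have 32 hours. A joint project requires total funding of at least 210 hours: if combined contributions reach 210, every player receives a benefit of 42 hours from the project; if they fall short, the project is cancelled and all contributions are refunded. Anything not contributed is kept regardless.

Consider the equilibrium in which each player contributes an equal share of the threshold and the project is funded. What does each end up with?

Equal share of the threshold: 210/10 = 21.
At this profile no one gains by cutting their contribution: any cut drops the total below 210, the project is cancelled, contributions are refunded, and the deviator ends with 32, which is less than 32 − 21 + 42 = 53. Contributing more than 21 just wastes the excess. So contributing exactly 21 is a best response.
Each player's payoff: 32 − 21 + 42 = 53.

53 hours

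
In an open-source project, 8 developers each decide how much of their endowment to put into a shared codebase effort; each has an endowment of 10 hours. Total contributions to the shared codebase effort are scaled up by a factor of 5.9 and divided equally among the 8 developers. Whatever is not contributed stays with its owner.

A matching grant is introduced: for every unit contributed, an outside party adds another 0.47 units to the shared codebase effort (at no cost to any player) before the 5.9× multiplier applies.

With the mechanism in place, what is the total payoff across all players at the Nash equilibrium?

Under the mechanism each unit contributed yields 5.9 × 1.47 / 8 = 1.0841 back to its contributor per unit of net cost, which exceeds 1, making full contribution the dominant choice for everyone.
At the Nash equilibrium everyone contributes 10. Group total payoff = 5.9 × 1.47 × 80 = 693.84.

693.84 hours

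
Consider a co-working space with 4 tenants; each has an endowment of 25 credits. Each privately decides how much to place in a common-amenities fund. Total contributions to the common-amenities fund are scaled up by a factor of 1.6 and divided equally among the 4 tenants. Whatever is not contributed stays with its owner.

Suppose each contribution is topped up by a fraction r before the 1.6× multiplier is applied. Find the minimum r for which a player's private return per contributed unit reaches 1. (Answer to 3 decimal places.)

1.500

With matching at rate r, one contributed unit becomes (1 + r) in the common-amenities fund and returns 1.6 × (1 + r) / 4 to the contributor.
Setting this equal to 1: 1 + r = 4/1.6 = 2.5000.
So the minimum matching rate is r = 2.5000 − 1 = 1.500.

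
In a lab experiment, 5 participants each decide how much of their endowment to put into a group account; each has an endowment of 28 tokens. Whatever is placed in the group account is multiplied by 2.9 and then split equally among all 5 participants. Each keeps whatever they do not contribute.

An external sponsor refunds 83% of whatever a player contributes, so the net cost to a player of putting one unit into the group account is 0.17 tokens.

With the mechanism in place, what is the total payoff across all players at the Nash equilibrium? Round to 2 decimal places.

522.20 tokens

With the mechanism, a contributed unit returns (2.9/5) / 0.17 = 3.4118 per unit of net cost to the contributor — now above 1 — so contributing fully is weakly dominant for every player.
So the Nash equilibrium is full contribution by all 5; the group earns 5 × (28 × 0.83 + 2.9 × 28) = 522.20.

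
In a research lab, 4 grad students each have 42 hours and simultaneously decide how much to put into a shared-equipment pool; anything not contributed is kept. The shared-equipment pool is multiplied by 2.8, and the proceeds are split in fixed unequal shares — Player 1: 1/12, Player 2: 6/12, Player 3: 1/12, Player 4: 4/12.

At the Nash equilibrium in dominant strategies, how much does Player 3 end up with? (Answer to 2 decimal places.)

For player j, contributing a unit is worthwhile iff 2.8 × (j's share) ≥ 1, i.e. iff j's share is at least 0.3571.
Player 2 alone (share 6/12) is above the threshold, contributing 42; the remaining 3 contribute 0. Total contributed: 42.
Player 3 keeps 42 and receives 2.8 × 42 × 1/12 = 9.80 from the shared-equipment pool, for a payoff of 51.80.

51.80 hours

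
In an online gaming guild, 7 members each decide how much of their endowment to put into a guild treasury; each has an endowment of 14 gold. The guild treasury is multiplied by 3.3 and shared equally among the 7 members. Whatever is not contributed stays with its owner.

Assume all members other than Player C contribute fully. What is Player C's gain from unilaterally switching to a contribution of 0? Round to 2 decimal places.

7.40 gold

Switching from a contribution of 14 to 0 lets Player C keep an extra 14 gold, but lowers the guild treasury by 14, which costs Player C their own share of that drop: 3.3/7 × 14 = 6.60.
Net gain = 14 − 6.60 = 7.40. The private return per contributed unit (0.4714) is below 1, so free-riding is indeed the best response regardless of what the others do.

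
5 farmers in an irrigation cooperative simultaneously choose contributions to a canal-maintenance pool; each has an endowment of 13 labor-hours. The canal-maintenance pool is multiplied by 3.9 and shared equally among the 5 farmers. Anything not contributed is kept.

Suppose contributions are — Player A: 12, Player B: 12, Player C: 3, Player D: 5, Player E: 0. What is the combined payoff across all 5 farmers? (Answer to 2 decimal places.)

Total contributed: 12 + 12 + 3 + 5 + 0 = 32; total kept: 5 × 13 − 32 = 33.
The canal-maintenance pool pays out 3.9 × 32 = 124.80 in aggregate.
Group total = 33 + 124.80 = 157.80.

157.80 labor-hours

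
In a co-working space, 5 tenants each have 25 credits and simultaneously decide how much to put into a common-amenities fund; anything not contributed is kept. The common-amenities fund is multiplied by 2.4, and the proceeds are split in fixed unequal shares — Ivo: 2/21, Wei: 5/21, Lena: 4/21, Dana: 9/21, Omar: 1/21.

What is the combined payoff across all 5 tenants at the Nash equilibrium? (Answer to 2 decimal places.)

160.00 credits

Each unit j contributes comes back to j as 2.4 × (j's share), so j prefers to contribute only if that share exceeds 1/2.4 = 0.4167; otherwise keeping the unit dominates.
Dana alone (share 9/21) is above the threshold, contributing 25; the remaining 4 contribute 0. Total contributed: 25.
The common-amenities fund pays out 2.4 × 25 = 60.00 in total (split across the unequal shares, but the aggregate is all that matters for the group sum).
The 4 free-riders keep 25 each, adding 100. Group total = 100 + 60.00 = 160.00.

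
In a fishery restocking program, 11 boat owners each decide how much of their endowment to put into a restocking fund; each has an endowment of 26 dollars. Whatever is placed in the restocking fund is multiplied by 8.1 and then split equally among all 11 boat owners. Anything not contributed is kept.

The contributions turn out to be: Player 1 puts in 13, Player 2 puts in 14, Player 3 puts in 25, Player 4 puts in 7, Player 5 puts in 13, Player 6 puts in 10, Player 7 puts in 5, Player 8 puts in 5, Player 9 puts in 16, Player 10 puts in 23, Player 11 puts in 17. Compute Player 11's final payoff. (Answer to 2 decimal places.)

117.98 dollars

Total contributed: 13 + 14 + 25 + 7 + 13 + 10 + 5 + 5 + 16 + 23 + 17 = 148.
Each receives 8.1 × 148 / 11 = 108.98 from the restocking fund.
Player 11 keeps 26 − 17 = 9, so Player 11's payoff is 9 + 108.98 = 117.98.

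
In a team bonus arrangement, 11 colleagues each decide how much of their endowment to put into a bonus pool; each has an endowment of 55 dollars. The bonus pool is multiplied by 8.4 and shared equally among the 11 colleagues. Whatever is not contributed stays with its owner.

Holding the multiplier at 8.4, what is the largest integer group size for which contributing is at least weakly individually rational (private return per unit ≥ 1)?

Private return per unit is 8.4/(group size), which is ≥ 1 whenever the group size is ≤ 8.4.
The largest such integer is 8.

8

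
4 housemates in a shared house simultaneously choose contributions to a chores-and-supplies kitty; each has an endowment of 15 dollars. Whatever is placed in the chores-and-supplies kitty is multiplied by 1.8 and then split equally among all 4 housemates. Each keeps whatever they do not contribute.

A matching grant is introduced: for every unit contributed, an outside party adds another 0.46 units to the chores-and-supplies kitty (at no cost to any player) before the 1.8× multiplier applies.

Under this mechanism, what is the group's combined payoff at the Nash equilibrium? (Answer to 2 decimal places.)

Even with the mechanism, each unit contributed returns only 1.8 × 1.46 / 4 = 0.6570 per unit of net cost, so contributing nothing is still dominant.
Everyone keeps their endowment and the group total is 4 × 15 = 60.

60.00 dollars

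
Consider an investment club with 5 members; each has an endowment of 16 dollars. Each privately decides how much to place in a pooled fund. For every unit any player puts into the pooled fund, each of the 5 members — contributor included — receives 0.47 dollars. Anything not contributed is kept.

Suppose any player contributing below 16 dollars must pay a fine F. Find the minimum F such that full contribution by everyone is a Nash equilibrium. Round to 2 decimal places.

Given the others contribute fully, the best deviation is to contribute 0 (any partial contribution still incurs the fine and gives up units whose private return 0.47 is below 1).
Deviating from 16 to 0 saves 16 dollars but forfeits the deviator's share of the drop in the pooled fund: 0.47 × 16 = 7.52.
So the deviation gain is 16 − 7.52 = 8.48, and the fine must be at least 8.48 dollars to wipe it out.

8.48 dollars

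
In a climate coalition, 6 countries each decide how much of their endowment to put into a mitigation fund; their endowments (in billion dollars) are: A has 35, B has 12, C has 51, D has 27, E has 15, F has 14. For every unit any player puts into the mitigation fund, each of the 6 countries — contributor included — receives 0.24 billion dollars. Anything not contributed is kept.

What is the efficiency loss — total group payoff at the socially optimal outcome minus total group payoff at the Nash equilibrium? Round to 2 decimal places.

67.76 billion dollars

The private return per contributed unit is 0.24 < 1 for everyone, so the Nash equilibrium is zero contribution and the group total is Σ E_j = 35 + 12 + 51 + 27 + 15 + 14 = 154.
Each contributed unit returns 1.440 to the group, so the social optimum is full contribution by everyone: group total = 1.440 × 154 = 221.76.
Efficiency loss = (1.440 − 1) × 154 = 67.76.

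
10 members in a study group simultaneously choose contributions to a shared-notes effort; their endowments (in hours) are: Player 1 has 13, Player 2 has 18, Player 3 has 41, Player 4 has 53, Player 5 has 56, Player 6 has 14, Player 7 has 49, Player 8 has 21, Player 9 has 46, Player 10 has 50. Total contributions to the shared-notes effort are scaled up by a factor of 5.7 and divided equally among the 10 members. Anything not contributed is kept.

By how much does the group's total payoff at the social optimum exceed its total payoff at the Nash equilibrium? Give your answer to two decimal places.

The private return per contributed unit is 5.7/10 = 0.5700 < 1 for every player regardless of endowment, so the Nash equilibrium is zero contribution and the group total is Σ E_j = 13 + 18 + 41 + 53 + 56 + 14 + 49 + 21 + 46 + 50 = 361.
Each contributed unit returns 5.700 to the group, so the social optimum is full contribution by everyone: group total = 5.700 × 361 = 2057.70.
Efficiency loss = (5.700 − 1) × 361 = 1696.70.

1696.70 hours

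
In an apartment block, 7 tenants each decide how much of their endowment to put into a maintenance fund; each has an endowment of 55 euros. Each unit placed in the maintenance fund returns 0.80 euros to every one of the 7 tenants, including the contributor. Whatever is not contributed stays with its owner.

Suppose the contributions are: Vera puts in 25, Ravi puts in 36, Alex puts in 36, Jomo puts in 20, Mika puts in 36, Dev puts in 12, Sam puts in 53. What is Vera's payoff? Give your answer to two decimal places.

Total contributed: 25 + 36 + 36 + 20 + 36 + 12 + 53 = 218.
Each receives 0.80 × 218 = 174.40 from the maintenance fund.
Vera keeps 55 − 25 = 30, so Vera's payoff is 30 + 174.40 = 204.40.

204.40 euros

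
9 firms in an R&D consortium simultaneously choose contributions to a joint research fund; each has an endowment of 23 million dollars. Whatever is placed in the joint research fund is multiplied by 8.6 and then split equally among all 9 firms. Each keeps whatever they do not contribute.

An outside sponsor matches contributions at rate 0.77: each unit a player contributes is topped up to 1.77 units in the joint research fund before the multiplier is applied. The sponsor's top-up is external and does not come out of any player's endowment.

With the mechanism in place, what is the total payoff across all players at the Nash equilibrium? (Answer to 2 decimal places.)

3150.95 million dollars

With the mechanism, a contributed unit returns 8.6 × 1.77 / 9 = 1.6913 per unit of net cost to the contributor — now above 1 — so contributing fully is weakly dominant for every player.
So the Nash equilibrium is full contribution by all 9; the group earns 8.6 × 1.77 × 207 = 3150.95.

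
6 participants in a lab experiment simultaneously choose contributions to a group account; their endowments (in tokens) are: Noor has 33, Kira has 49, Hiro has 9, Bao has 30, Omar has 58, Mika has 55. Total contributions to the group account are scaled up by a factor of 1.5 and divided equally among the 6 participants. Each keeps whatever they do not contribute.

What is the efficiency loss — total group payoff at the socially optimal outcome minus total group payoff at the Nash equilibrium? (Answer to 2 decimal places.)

117.00 tokens

The private return per contributed unit is 1.5/6 = 0.2500 < 1 for every player regardless of endowment, so the Nash equilibrium is zero contribution and the group total is Σ E_j = 33 + 49 + 9 + 30 + 58 + 55 = 234.
Each contributed unit returns 1.500 to the group, so the social optimum is full contribution by everyone: group total = 1.500 × 234 = 351.00.
Efficiency loss = (1.500 − 1) × 234 = 117.00.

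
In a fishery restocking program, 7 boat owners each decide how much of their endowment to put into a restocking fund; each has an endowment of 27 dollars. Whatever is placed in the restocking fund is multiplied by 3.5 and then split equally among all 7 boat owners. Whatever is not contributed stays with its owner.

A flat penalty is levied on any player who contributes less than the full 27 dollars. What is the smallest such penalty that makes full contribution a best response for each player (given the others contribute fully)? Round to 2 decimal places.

13.50 dollars

Given the others contribute fully, the best deviation is to contribute 0 (any partial contribution still incurs the fine and gives up units whose private return 0.5000 is below 1).
Deviating from 27 to 0 saves 27 dollars but forfeits the deviator's share of the drop in the restocking fund: 3.5/7 × 27 = 13.50.
So the deviation gain is 27 − 13.50 = 13.50, and the fine must be at least 13.50 dollars to wipe it out.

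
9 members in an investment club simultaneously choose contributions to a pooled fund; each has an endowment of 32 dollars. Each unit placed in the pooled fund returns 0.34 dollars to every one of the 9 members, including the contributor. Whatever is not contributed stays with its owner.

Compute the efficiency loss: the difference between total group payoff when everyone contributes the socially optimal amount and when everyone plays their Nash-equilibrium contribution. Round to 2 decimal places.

593.28 dollars

The private return per contributed unit is 0.34 < 1, so contributing 0 is dominant for every player. At the Nash equilibrium everyone keeps their 32, and the group total is 9 × 32 = 288.
Each contributed unit returns 3.060 to the group as a whole (0.34 to each of 9 players), which exceeds 1, so the social optimum is full contribution: group total = 3.060 × 288 = 881.28.
Efficiency loss = 881.28 − 288 = 593.28.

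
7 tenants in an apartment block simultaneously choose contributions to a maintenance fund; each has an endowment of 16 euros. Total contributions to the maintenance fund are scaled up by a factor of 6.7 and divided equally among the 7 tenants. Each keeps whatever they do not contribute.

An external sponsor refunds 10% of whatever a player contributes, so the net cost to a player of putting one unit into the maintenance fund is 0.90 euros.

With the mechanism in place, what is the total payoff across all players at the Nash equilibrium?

Under the mechanism each unit contributed yields (6.7/7) / 0.90 = 1.0635 back to its contributor per unit of net cost, which exceeds 1, making full contribution the dominant choice for everyone.
So the Nash equilibrium is full contribution by all 7; the group earns 7 × (16 × 0.10 + 6.7 × 16) = 761.60.

761.60 euros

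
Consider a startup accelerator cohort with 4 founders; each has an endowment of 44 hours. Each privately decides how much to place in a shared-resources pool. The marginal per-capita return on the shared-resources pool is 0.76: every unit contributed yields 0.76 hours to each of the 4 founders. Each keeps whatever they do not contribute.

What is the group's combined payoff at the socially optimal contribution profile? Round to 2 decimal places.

Each contributed unit returns 3.040 to the group as a whole (0.76 to each of 4 players), which exceeds 1, so the social optimum is full contribution: group total = 3.040 × 176 = 535.04.

535.04 hours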